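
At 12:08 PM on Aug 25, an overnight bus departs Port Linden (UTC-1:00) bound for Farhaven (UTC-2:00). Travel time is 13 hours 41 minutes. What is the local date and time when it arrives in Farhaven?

12:49 AM on August 26

Farhaven is 1:00 behind Port Linden.
After 13 hours 41 minutes it is 1:49 AM (Aug 26) in Port Linden.
Shift by the zone difference: 1:49 AM − 1:00 = 12:49 AM on Aug 26 in Farhaven.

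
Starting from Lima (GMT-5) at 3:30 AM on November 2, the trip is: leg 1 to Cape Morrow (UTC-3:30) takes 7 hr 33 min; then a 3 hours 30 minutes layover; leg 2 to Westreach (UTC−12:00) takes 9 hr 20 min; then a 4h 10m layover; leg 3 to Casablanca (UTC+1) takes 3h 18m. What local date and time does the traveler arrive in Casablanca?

Convert departure to UTC: 3:30 AM + 5:00 = 8:30 AM UTC on Nov 2.
Add 7 hours 33 minutes leg 1 → 4:03 PM UTC.
Add 3 hours and 30 minutes layover in Cape Morrow → 7:33 PM UTC.
Add 9 hours 20 minutes leg 2 → 4:53 AM UTC (Nov 3).
Add 4 hours and 10 minutes layover in Westreach → 9:03 AM UTC.
Add 3 hours and 18 minutes leg 3 → 12:21 PM UTC.
Casablanca is UTC+1:00, so local arrival = 12:21 PM + 1:00 = 1:21 PM on Nov 3.

1:21 PM on November 3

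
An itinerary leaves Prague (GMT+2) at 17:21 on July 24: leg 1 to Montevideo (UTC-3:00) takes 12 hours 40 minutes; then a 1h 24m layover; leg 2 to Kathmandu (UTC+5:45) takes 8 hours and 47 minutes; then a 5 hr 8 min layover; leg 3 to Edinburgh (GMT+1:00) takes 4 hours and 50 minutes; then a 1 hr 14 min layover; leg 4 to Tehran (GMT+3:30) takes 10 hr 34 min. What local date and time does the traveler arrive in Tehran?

Convert departure to UTC: 17:21 − 2:00 = 15:21 UTC on Jul 24.
Add 12 hours 40 minutes leg 1 → 04:01 UTC (Jul 25).
Add 1 hour and 24 minutes layover in Montevideo → 05:25 UTC.
Add 8 hours and 47 minutes leg 2 → 14:12 UTC.
Add 5 hours and 8 minutes layover in Kathmandu → 19:20 UTC.
Add 4 hours and 50 minutes leg 3 → 00:10 UTC (Jul 26).
Add 1 hour and 14 minutes layover in Edinburgh → 01:24 UTC.
Add 10 hours and 34 minutes leg 4 → 11:58 UTC.
Tehran is UTC+3:30, so local arrival = 11:58 + 3:30 = 15:28 on Jul 26.

15:28 on Jul 26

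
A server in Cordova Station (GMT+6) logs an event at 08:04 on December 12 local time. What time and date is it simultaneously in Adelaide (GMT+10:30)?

12:34 on Dec 12

In UTC: 08:04 − 6:00 = 02:04 on Dec 12.
Adelaide is UTC+10:30: 02:04 + 10:30 = 12:34 on Dec 12.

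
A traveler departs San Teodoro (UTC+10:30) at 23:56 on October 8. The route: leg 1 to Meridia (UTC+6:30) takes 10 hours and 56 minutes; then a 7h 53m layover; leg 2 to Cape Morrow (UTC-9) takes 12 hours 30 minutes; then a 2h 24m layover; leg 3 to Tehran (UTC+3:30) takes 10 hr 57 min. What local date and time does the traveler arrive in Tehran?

13:36 on October 10

Convert departure to UTC: 23:56 − 10:30 = 13:26 UTC on Oct 8.
Add 10 hours 56 minutes leg 1 → 00:22 UTC (Oct 9).
Add 7 hours 53 minutes layover in Meridia → 08:15 UTC.
Add 12 hours 30 minutes leg 2 → 20:45 UTC.
Add 2 hours and 24 minutes layover in Cape Morrow → 23:09 UTC.
Add 10 hours and 57 minutes leg 3 → 10:06 UTC (Oct 10).
Tehran is UTC+3:30, so local arrival = 10:06 + 3:30 = 13:36 on Oct 10.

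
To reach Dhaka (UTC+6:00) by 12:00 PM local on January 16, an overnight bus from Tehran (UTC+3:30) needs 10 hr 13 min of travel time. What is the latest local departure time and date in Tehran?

11:17 PM on Jan 15

Target arrival in UTC: 12:00 PM − 6:00 = 6:00 AM on Jan 16.
Subtract 10 hours and 13 minutes → departure 7:47 PM UTC on Jan 15.
Tehran is UTC+3:30: 7:47 PM + 3:30 = 11:17 PM on Jan 15.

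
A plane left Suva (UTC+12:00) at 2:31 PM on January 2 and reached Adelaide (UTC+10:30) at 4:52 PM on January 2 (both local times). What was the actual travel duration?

3 hours 51 minutes

Departure in UTC: 2:31 PM − 12:00 = 2:31 AM on Jan 2.
Arrival in UTC: 4:52 PM − 10:30 = 6:22 AM on Jan 2.
Elapsed = 6:22 AM − 2:31 AM = 3 hours 51 minutes.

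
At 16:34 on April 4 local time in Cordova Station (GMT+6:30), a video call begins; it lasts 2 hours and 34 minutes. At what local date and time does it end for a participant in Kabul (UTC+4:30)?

Convert start to UTC: 16:34 − 6:30 = 10:04 UTC on Apr 4.
Add 2 hours and 34 minutes duration → 12:38 UTC.
Kabul is UTC+4:30, so local end time = 12:38 + 4:30 = 17:08 on Apr 4.

17:08 on April 4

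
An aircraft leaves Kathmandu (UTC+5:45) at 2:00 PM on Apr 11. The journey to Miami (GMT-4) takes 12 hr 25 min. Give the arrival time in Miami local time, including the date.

Miami is 9:45 behind Kathmandu.
After 12 hours 25 minutes it is 2:25 AM (Apr 12) in Kathmandu.
Shift by the zone difference: 2:25 AM − 9:45 = 4:40 PM on Apr 11 in Miami.

4:40 PM on Apr 11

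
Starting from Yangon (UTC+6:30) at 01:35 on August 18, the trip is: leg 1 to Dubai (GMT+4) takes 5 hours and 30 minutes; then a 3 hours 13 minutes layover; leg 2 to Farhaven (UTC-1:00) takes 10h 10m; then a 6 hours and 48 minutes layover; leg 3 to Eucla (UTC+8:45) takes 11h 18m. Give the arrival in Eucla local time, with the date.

Convert departure to UTC: 01:35 − 6:30 = 19:05 UTC on Aug 17.
Add 5 hours 30 minutes leg 1 → 00:35 UTC (Aug 18).
Add 3 hours 13 minutes layover in Dubai → 03:48 UTC.
Add 10 hours 10 minutes leg 2 → 13:58 UTC.
Add 6 hours 48 minutes layover in Farhaven → 20:46 UTC.
Add 11 hours and 18 minutes leg 3 → 08:04 UTC (Aug 19).
Eucla is UTC+8:45, so local arrival = 08:04 + 8:45 = 16:49 on Aug 19.

16:49 on August 19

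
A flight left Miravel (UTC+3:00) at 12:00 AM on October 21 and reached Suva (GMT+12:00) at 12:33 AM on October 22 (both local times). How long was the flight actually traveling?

Departure in UTC: 12:00 AM − 3:00 = 9:00 PM on Oct 20.
Arrival in UTC: 12:33 AM − 12:00 = 12:33 PM on Oct 21.
Elapsed = 12:33 PM − 9:00 PM (+1 day) = 15 hours 33 minutes.

15 hours 33 minutes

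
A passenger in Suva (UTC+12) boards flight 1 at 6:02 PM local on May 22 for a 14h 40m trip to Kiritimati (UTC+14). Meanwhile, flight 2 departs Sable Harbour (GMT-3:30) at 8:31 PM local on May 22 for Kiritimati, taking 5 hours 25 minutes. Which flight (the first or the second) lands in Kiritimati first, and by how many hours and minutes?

Flight 1 in UTC: 6:02 PM − 12:00 = 6:02 AM on May 22.
+14 hours 40 minutes → arrive 8:42 PM UTC on May 22.
Flight 2 in UTC: 8:31 PM + 3:30 = 12:01 AM on May 23.
+5 hours and 25 minutes → arrive 5:26 AM UTC on May 23.
Flight 1 lands earlier by 8 hours 44 minutes.

the first, by 8 hours 44 minutes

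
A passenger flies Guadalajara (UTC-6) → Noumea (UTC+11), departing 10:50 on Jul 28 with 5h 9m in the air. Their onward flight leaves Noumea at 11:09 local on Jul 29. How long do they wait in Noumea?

Convert departure to UTC: 10:50 + 6:00 = 16:50 UTC on Jul 28.
Add 5 hours and 9 minutes flight time → 21:59 UTC.
Noumea is UTC+11:00, so local arrival = 21:59 + 11:00 = 08:59 on Jul 29.
Layover = 11:09 − 08:59 = 2 hours 10 minutes.

2 hours 10 minutes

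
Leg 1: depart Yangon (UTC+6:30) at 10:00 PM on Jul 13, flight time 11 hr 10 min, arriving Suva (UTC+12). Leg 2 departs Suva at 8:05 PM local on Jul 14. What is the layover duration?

5 hours 25 minutes

Convert departure to UTC: 10:00 PM − 6:30 = 3:30 PM UTC on Jul 13.
Add 11 hours 10 minutes flight time → 2:40 AM UTC (Jul 14).
Suva is UTC+12:00, so local arrival = 2:40 AM + 12:00 = 2:40 PM on Jul 14.
Layover = 8:05 PM − 2:40 PM = 5 hours 25 minutes.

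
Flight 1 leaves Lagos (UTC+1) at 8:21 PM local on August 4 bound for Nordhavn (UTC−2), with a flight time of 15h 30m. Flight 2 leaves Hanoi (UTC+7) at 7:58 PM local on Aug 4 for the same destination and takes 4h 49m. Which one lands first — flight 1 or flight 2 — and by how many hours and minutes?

the second, by 17 hours 4 minutes

Flight 1 in UTC: 8:21 PM − 1:00 = 7:21 PM on Aug 4.
+15 hours and 30 minutes → arrive 10:51 AM UTC on Aug 5.
Flight 2 in UTC: 7:58 PM − 7:00 = 12:58 PM on Aug 4.
+4 hours and 49 minutes → arrive 5:47 PM UTC on Aug 4.
Flight 2 lands earlier by 17 hours 4 minutes.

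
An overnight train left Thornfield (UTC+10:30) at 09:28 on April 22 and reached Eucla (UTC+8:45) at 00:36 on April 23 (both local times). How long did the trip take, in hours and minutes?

16 hours 53 minutes

Departure in UTC: 09:28 − 10:30 = 22:58 on Apr 21.
Arrival in UTC: 00:36 − 8:45 = 15:51 on Apr 22.
Elapsed = 15:51 − 22:58 (+1 day) = 16 hours 53 minutes.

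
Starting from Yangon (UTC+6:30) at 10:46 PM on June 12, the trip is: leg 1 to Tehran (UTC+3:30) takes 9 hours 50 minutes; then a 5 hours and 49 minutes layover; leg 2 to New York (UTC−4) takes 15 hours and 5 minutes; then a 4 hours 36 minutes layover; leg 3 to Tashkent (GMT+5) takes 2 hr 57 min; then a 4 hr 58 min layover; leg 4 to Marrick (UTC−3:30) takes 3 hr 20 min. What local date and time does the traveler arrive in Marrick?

Convert departure to UTC: 10:46 PM − 6:30 = 4:16 PM UTC on Jun 12.
Add 9 hours and 50 minutes leg 1 → 2:06 AM UTC (Jun 13).
Add 5 hours and 49 minutes layover in Tehran → 7:55 AM UTC.
Add 15 hours 5 minutes leg 2 → 11:00 PM UTC.
Add 4 hours and 36 minutes layover in New York → 3:36 AM UTC (Jun 14).
Add 2 hours 57 minutes leg 3 → 6:33 AM UTC.
Add 4 hours and 58 minutes layover in Tashkent → 11:31 AM UTC.
Add 3 hours and 20 minutes leg 4 → 2:51 PM UTC.
Marrick is UTC−3:30, so local arrival = 2:51 PM − 3:30 = 11:21 AM on Jun 14.

11:21 AM on June 14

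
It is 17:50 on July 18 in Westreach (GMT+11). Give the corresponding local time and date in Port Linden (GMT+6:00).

Port Linden is 5:00 behind Westreach.
Shift by the zone difference: 17:50 − 5:00 = 12:50 on Jul 18 in Port Linden.

12:50 on July 18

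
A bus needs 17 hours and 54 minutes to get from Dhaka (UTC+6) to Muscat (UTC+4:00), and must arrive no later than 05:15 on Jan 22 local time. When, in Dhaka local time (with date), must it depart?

13:21 on January 21

Target arrival in UTC: 05:15 − 4:00 = 01:15 on Jan 22.
Subtract 17 hours 54 minutes → departure 07:21 UTC on Jan 21.
Dhaka is UTC+6:00: 07:21 + 6:00 = 13:21 on Jan 21.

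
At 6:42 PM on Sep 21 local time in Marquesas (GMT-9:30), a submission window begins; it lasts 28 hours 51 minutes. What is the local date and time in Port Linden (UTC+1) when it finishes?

10:03 AM on Sep 23

Port Linden is 10:30 ahead of Marquesas.
After 28 hours 51 minutes it is 11:33 PM (Sep 22) in Marquesas.
Shift by the zone difference: 11:33 PM + 10:30 = 10:03 AM on Sep 23 in Port Linden.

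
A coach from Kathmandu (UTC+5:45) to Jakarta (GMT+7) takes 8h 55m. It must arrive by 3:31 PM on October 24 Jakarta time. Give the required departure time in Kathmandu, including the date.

Target arrival in UTC: 3:31 PM − 7:00 = 8:31 AM on Oct 24.
Subtract 8 hours and 55 minutes → departure 11:36 PM UTC on Oct 23.
Kathmandu is UTC+5:45: 11:36 PM + 5:45 = 5:21 AM on Oct 24.

5:21 AM on October 24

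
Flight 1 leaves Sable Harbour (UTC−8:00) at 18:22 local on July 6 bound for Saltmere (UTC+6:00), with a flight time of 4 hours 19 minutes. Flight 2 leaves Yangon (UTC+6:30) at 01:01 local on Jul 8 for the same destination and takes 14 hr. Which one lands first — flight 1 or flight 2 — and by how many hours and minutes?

the first, by 25 hours 50 minutes

Flight 1 in UTC: 18:22 + 8:00 = 02:22 on Jul 7.
+4 hours 19 minutes → arrive 06:41 UTC on Jul 7.
Flight 2 in UTC: 01:01 − 6:30 = 18:31 on Jul 7.
+14 hours → arrive 08:31 UTC on Jul 8.
Flight 1 lands earlier by 25 hours 50 minutes.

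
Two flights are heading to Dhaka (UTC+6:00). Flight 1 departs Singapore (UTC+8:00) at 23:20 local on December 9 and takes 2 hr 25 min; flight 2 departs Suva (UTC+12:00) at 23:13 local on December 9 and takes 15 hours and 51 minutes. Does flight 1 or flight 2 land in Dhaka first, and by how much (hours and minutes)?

Flight 1 in UTC: 23:20 − 8:00 = 15:20 on Dec 9.
+2 hours 25 minutes → arrive 17:45 UTC on Dec 9.
Flight 2 in UTC: 23:13 − 12:00 = 11:13 on Dec 9.
+15 hours and 51 minutes → arrive 03:04 UTC on Dec 10.
Flight 1 lands earlier by 9 hours 19 minutes.

the first, by 9 hours 19 minutes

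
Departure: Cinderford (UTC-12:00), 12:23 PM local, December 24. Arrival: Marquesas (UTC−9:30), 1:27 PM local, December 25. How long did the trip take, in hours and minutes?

22 hours 34 minutes

Marquesas is 2:30 ahead of Cinderford.
Clock-face elapsed time (ignoring zones) is 25 hours 4 minutes.
Actual elapsed = 25 hours 4 minutes − 2:30 = 22 hours 34 minutes.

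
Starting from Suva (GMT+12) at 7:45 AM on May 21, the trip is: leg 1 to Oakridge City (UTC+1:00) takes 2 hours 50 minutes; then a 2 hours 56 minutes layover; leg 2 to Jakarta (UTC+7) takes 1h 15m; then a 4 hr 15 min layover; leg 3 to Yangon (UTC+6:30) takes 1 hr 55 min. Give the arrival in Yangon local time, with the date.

Convert departure to UTC: 7:45 AM − 12:00 = 7:45 PM UTC on May 20.
Add 2 hours and 50 minutes leg 1 → 10:35 PM UTC.
Add 2 hours and 56 minutes layover in Oakridge City → 1:31 AM UTC (May 21).
Add 1 hour and 15 minutes leg 2 → 2:46 AM UTC.
Add 4 hours 15 minutes layover in Jakarta → 7:01 AM UTC.
Add 1 hour 55 minutes leg 3 → 8:56 AM UTC.
Yangon is UTC+6:30, so local arrival = 8:56 AM + 6:30 = 3:26 PM on May 21.

3:26 PM on May 21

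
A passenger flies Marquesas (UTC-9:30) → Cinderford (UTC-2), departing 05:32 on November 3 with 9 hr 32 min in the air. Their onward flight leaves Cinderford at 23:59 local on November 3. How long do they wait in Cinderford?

1 hour 25 minutes

Convert departure to UTC: 05:32 + 9:30 = 15:02 UTC on Nov 3.
Add 9 hours and 32 minutes flight time → 00:34 UTC (Nov 4).
Cinderford is UTC−2:00, so local arrival = 00:34 − 2:00 = 22:34 on Nov 3.
Layover = 23:59 − 22:34 = 1 hour 25 minutes.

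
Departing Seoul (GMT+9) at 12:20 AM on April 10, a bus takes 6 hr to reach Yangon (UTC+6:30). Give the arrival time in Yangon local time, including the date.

3:50 AM on April 10

Convert departure to UTC: 12:20 AM − 9:00 = 3:20 PM UTC on Apr 9.
Add 6 hours travel time → 9:20 PM UTC.
Yangon is UTC+6:30, so local arrival = 9:20 PM + 6:30 = 3:50 AM on Apr 10.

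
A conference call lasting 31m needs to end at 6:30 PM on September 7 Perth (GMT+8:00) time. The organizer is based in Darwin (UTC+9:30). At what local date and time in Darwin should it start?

Target end time in UTC: 6:30 PM − 8:00 = 10:30 AM on Sep 7.
Subtract 31 minutes → start 9:59 AM UTC on Sep 7.
Darwin is UTC+9:30: 9:59 AM + 9:30 = 7:29 PM on Sep 7.

7:29 PM on Sep 7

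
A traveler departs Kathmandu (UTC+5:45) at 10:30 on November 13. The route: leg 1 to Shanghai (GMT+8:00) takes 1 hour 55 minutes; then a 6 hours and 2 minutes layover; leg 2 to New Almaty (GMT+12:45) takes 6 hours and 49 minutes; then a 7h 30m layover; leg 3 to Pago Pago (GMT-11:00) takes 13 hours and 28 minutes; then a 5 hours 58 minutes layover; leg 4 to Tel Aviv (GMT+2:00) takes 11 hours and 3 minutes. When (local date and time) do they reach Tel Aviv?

Convert departure to UTC: 10:30 − 5:45 = 04:45 UTC on Nov 13.
Add 1 hour and 55 minutes leg 1 → 06:40 UTC.
Add 6 hours and 2 minutes layover in Shanghai → 12:42 UTC.
Add 6 hours and 49 minutes leg 2 → 19:31 UTC.
Add 7 hours and 30 minutes layover in New Almaty → 03:01 UTC (Nov 14).
Add 13 hours and 28 minutes leg 3 → 16:29 UTC.
Add 5 hours and 58 minutes layover in Pago Pago → 22:27 UTC.
Add 11 hours 3 minutes leg 4 → 09:30 UTC (Nov 15).
Tel Aviv is UTC+2:00, so local arrival = 09:30 + 2:00 = 11:30 on Nov 15.

11:30 on Nov 15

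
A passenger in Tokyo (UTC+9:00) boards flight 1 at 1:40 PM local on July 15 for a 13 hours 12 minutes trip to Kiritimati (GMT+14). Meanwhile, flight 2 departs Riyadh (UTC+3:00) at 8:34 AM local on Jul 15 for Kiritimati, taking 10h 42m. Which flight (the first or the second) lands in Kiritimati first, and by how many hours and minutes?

the second, by 1 hour 36 minutes

Flight 1 in UTC: 1:40 PM − 9:00 = 4:40 AM on Jul 15.
+13 hours 12 minutes → arrive 5:52 PM UTC on Jul 15.
Flight 2 in UTC: 8:34 AM − 3:00 = 5:34 AM on Jul 15.
+10 hours 42 minutes → arrive 4:16 PM UTC on Jul 15.
Flight 2 lands earlier by 1 hour 36 minutes.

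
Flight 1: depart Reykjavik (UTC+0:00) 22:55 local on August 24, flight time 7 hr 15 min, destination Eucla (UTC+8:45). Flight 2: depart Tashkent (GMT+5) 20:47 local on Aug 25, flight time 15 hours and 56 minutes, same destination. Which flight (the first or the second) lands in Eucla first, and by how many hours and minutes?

the first, by 25 hours 33 minutes

Flight 1 departs at 22:55 UTC (Aug 24).
+7 hours and 15 minutes → arrive 06:10 UTC on Aug 25.
Flight 2 in UTC: 20:47 − 5:00 = 15:47 on Aug 25.
+15 hours 56 minutes → arrive 07:43 UTC on Aug 26.
Flight 1 lands earlier by 25 hours 33 minutes.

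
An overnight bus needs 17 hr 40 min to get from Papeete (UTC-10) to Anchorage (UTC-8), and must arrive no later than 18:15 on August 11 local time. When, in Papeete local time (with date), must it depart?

Target arrival in UTC: 18:15 + 8:00 = 02:15 on Aug 12.
Subtract 17 hours and 40 minutes → departure 08:35 UTC on Aug 11.
Papeete is UTC−10:00: 08:35 − 10:00 = 22:35 on Aug 10.

22:35 on August 10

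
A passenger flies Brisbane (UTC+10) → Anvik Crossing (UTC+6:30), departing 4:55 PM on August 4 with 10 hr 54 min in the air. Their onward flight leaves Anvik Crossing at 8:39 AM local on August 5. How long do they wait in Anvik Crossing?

8 hours 20 minutes

Convert departure to UTC: 4:55 PM − 10:00 = 6:55 AM UTC on Aug 4.
Add 10 hours and 54 minutes flight time → 5:49 PM UTC.
Anvik Crossing is UTC+6:30, so local arrival = 5:49 PM + 6:30 = 12:19 AM on Aug 5.
Layover = 8:39 AM − 12:19 AM = 8 hours 20 minutes.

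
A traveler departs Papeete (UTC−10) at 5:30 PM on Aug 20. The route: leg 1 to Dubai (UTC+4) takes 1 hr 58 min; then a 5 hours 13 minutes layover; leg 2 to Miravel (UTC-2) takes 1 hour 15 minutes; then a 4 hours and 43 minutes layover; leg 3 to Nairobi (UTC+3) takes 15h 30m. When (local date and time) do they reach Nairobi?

11:09 AM on Aug 22

Convert departure to UTC: 5:30 PM + 10:00 = 3:30 AM UTC on Aug 21.
Add 1 hour 58 minutes leg 1 → 5:28 AM UTC.
Add 5 hours 13 minutes layover in Dubai → 10:41 AM UTC.
Add 1 hour and 15 minutes leg 2 → 11:56 AM UTC.
Add 4 hours 43 minutes layover in Miravel → 4:39 PM UTC.
Add 15 hours 30 minutes leg 3 → 8:09 AM UTC (Aug 22).
Nairobi is UTC+3:00, so local arrival = 8:09 AM + 3:00 = 11:09 AM on Aug 22.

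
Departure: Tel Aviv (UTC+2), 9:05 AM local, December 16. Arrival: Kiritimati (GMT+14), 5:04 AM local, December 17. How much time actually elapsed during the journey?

7 hours 59 minutes

Departure in UTC: 9:05 AM − 2:00 = 7:05 AM on Dec 16.
Arrival in UTC: 5:04 AM − 14:00 = 3:04 PM on Dec 16.
Elapsed = 3:04 PM − 7:05 AM = 7 hours 59 minutes.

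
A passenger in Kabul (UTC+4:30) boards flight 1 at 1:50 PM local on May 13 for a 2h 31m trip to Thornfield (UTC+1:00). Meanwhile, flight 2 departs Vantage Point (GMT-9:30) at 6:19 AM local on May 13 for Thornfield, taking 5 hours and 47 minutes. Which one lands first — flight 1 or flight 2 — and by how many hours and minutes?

Flight 1 in UTC: 1:50 PM − 4:30 = 9:20 AM on May 13.
+2 hours 31 minutes → arrive 11:51 AM UTC on May 13.
Flight 2 in UTC: 6:19 AM + 9:30 = 3:49 PM on May 13.
+5 hours and 47 minutes → arrive 9:36 PM UTC on May 13.
Flight 1 lands earlier by 9 hours 45 minutes.

the first, by 9 hours 45 minutes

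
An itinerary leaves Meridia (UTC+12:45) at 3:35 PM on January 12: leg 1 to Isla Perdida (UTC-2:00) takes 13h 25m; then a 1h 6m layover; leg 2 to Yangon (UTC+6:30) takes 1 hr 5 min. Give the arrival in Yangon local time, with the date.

Convert departure to UTC: 3:35 PM − 12:45 = 2:50 AM UTC on Jan 12.
Add 13 hours 25 minutes leg 1 → 4:15 PM UTC.
Add 1 hour and 6 minutes layover in Isla Perdida → 5:21 PM UTC.
Add 1 hour and 5 minutes leg 2 → 6:26 PM UTC.
Yangon is UTC+6:30, so local arrival = 6:26 PM + 6:30 = 12:56 AM on Jan 13.

12:56 AM on January 13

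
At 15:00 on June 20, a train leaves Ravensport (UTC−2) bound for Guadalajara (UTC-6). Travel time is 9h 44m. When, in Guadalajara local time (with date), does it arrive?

20:44 on June 20

Convert departure to UTC: 15:00 + 2:00 = 17:00 UTC on Jun 20.
Add 9 hours 44 minutes travel time → 02:44 UTC (Jun 21).
Guadalajara is UTC−6:00, so local arrival = 02:44 − 6:00 = 20:44 on Jun 20.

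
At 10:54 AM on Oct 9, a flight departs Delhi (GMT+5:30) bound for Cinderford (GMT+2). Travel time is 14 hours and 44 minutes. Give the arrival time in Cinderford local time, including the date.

10:08 PM on October 9

Convert departure to UTC: 10:54 AM − 5:30 = 5:24 AM UTC on Oct 9.
Add 14 hours 44 minutes travel time → 8:08 PM UTC.
Cinderford is UTC+2:00, so local arrival = 8:08 PM + 2:00 = 10:08 PM on Oct 9.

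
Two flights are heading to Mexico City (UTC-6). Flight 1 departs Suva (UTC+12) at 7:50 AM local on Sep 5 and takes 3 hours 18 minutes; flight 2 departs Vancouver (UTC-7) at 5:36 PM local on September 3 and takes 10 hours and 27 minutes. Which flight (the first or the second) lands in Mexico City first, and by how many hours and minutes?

the second, by 12 hours 5 minutes

Flight 1 in UTC: 7:50 AM − 12:00 = 7:50 PM on Sep 4.
+3 hours and 18 minutes → arrive 11:08 PM UTC on Sep 4.
Flight 2 in UTC: 5:36 PM + 7:00 = 12:36 AM on Sep 4.
+10 hours and 27 minutes → arrive 11:03 AM UTC on Sep 4.
Flight 2 lands earlier by 12 hours 5 minutes.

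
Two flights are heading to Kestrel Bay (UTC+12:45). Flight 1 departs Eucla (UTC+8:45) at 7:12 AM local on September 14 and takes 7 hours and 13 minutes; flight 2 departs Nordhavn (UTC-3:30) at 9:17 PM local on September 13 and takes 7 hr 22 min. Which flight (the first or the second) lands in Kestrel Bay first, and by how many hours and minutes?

Flight 1 in UTC: 7:12 AM − 8:45 = 10:27 PM on Sep 13.
+7 hours and 13 minutes → arrive 5:40 AM UTC on Sep 14.
Flight 2 in UTC: 9:17 PM + 3:30 = 12:47 AM on Sep 14.
+7 hours and 22 minutes → arrive 8:09 AM UTC on Sep 14.
Flight 1 lands earlier by 2 hours 29 minutes.

the first, by 2 hours 29 minutes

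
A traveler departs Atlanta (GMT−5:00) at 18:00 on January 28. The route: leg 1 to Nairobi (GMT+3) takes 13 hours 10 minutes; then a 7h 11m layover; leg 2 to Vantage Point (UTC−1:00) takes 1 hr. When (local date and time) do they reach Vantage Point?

Convert departure to UTC: 18:00 + 5:00 = 23:00 UTC on Jan 28.
Add 13 hours and 10 minutes leg 1 → 12:10 UTC (Jan 29).
Add 7 hours 11 minutes layover in Nairobi → 19:21 UTC.
Add 1 hour leg 2 → 20:21 UTC.
Vantage Point is UTC−1:00, so local arrival = 20:21 − 1:00 = 19:21 on Jan 29.

19:21 on Jan 29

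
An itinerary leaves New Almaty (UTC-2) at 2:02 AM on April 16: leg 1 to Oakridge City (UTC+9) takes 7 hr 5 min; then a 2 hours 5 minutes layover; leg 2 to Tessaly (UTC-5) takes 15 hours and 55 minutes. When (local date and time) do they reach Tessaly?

12:07 AM on April 17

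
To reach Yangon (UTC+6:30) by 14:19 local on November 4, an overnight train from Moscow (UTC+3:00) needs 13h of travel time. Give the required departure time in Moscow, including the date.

21:49 on November 3

Target arrival in UTC: 14:19 − 6:30 = 07:49 on Nov 4.
Subtract 13 hours → departure 18:49 UTC on Nov 3.
Moscow is UTC+3:00: 18:49 + 3:00 = 21:49 on Nov 3.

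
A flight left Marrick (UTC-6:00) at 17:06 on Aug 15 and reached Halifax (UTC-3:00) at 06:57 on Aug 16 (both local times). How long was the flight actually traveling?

Departure in UTC: 17:06 + 6:00 = 23:06 on Aug 15.
Arrival in UTC: 06:57 + 3:00 = 09:57 on Aug 16.
Elapsed = 09:57 − 23:06 (+1 day) = 10 hours 51 minutes.

10 hours 51 minutes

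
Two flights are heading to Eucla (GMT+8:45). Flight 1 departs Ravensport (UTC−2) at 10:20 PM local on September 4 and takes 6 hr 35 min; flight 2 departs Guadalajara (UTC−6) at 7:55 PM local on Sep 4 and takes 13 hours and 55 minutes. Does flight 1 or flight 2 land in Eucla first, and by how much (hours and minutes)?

Flight 1 in UTC: 10:20 PM + 2:00 = 12:20 AM on Sep 5.
+6 hours and 35 minutes → arrive 6:55 AM UTC on Sep 5.
Flight 2 in UTC: 7:55 PM + 6:00 = 1:55 AM on Sep 5.
+13 hours 55 minutes → arrive 3:50 PM UTC on Sep 5.
Flight 1 lands earlier by 8 hours 55 minutes.

the first, by 8 hours 55 minutes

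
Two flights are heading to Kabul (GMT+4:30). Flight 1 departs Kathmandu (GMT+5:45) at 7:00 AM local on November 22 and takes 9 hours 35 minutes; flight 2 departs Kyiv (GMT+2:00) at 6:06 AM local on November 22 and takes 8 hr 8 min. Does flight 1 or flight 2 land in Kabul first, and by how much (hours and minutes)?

Flight 1 in UTC: 7:00 AM − 5:45 = 1:15 AM on Nov 22.
+9 hours and 35 minutes → arrive 10:50 AM UTC on Nov 22.
Flight 2 in UTC: 6:06 AM − 2:00 = 4:06 AM on Nov 22.
+8 hours and 8 minutes → arrive 12:14 PM UTC on Nov 22.
Flight 1 lands earlier by 1 hour 24 minutes.

the first, by 1 hour 24 minutes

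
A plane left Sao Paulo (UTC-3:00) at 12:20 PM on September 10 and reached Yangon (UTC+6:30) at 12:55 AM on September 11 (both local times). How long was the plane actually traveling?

Departure in UTC: 12:20 PM + 3:00 = 3:20 PM on Sep 10.
Arrival in UTC: 12:55 AM − 6:30 = 6:25 PM on Sep 10.
Elapsed = 6:25 PM − 3:20 PM = 3 hours 5 minutes.

3 hours 5 minutes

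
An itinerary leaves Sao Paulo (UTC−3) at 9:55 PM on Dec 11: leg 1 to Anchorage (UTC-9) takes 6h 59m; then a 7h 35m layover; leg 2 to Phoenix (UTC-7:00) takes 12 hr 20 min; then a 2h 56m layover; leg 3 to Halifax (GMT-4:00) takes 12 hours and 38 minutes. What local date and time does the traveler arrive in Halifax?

Convert departure to UTC: 9:55 PM + 3:00 = 12:55 AM UTC on Dec 12.
Add 6 hours and 59 minutes leg 1 → 7:54 AM UTC.
Add 7 hours 35 minutes layover in Anchorage → 3:29 PM UTC.
Add 12 hours and 20 minutes leg 2 → 3:49 AM UTC (Dec 13).
Add 2 hours and 56 minutes layover in Phoenix → 6:45 AM UTC.
Add 12 hours and 38 minutes leg 3 → 7:23 PM UTC.
Halifax is UTC−4:00, so local arrival = 7:23 PM − 4:00 = 3:23 PM on Dec 13.

3:23 PM on Dec 13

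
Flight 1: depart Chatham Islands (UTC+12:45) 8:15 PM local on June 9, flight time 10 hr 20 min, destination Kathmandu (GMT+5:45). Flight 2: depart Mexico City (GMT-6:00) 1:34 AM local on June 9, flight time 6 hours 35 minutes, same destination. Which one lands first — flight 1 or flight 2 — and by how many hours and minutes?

the second, by 3 hours 41 minutes

Flight 1 in UTC: 8:15 PM − 12:45 = 7:30 AM on Jun 9.
+10 hours 20 minutes → arrive 5:50 PM UTC on Jun 9.
Flight 2 in UTC: 1:34 AM + 6:00 = 7:34 AM on Jun 9.
+6 hours 35 minutes → arrive 2:09 PM UTC on Jun 9.
Flight 2 lands earlier by 3 hours 41 minutes.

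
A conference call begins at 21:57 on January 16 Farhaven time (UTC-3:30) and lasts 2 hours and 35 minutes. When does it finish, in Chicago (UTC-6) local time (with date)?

22:02 on January 16

Convert start to UTC: 21:57 + 3:30 = 01:27 UTC on Jan 17.
Add 2 hours and 35 minutes duration → 04:02 UTC.
Chicago is UTC−6:00, so local end time = 04:02 − 6:00 = 22:02 on Jan 16.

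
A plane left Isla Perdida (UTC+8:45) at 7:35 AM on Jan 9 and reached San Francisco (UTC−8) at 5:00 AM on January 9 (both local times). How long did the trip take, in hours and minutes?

Departure in UTC: 7:35 AM − 8:45 = 10:50 PM on Jan 8.
Arrival in UTC: 5:00 AM + 8:00 = 1:00 PM on Jan 9.
Elapsed = 1:00 PM − 10:50 PM (+1 day) = 14 hours 10 minutes.

14 hours 10 minutes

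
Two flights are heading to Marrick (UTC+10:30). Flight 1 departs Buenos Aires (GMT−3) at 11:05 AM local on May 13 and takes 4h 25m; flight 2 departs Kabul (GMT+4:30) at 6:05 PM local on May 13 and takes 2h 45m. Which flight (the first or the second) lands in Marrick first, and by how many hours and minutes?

the second, by 2 hours 10 minutes

Flight 1 in UTC: 11:05 AM + 3:00 = 2:05 PM on May 13.
+4 hours 25 minutes → arrive 6:30 PM UTC on May 13.
Flight 2 in UTC: 6:05 PM − 4:30 = 1:35 PM on May 13.
+2 hours 45 minutes → arrive 4:20 PM UTC on May 13.
Flight 2 lands earlier by 2 hours 10 minutes.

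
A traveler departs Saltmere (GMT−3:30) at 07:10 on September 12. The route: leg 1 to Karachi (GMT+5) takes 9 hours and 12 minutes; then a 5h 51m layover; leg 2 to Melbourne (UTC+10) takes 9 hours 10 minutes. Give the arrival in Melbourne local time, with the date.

20:53 on Sep 13

Convert departure to UTC: 07:10 + 3:30 = 10:40 UTC on Sep 12.
Add 9 hours and 12 minutes leg 1 → 19:52 UTC.
Add 5 hours 51 minutes layover in Karachi → 01:43 UTC (Sep 13).
Add 9 hours and 10 minutes leg 2 → 10:53 UTC.
Melbourne is UTC+10:00, so local arrival = 10:53 + 10:00 = 20:53 on Sep 13.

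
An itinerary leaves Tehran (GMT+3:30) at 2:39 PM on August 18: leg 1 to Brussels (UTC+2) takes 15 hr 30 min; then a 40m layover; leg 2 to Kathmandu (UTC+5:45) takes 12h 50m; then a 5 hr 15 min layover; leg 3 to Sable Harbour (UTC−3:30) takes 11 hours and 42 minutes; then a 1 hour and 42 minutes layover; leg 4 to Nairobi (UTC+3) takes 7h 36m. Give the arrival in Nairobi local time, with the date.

9:24 PM on August 20

Convert departure to UTC: 2:39 PM − 3:30 = 11:09 AM UTC on Aug 18.
Add 15 hours and 30 minutes leg 1 → 2:39 AM UTC (Aug 19).
Add 40 minutes layover in Brussels → 3:19 AM UTC.
Add 12 hours 50 minutes leg 2 → 4:09 PM UTC.
Add 5 hours 15 minutes layover in Kathmandu → 9:24 PM UTC.
Add 11 hours and 42 minutes leg 3 → 9:06 AM UTC (Aug 20).
Add 1 hour 42 minutes layover in Sable Harbour → 10:48 AM UTC.
Add 7 hours 36 minutes leg 4 → 6:24 PM UTC.
Nairobi is UTC+3:00, so local arrival = 6:24 PM + 3:00 = 9:24 PM on Aug 20.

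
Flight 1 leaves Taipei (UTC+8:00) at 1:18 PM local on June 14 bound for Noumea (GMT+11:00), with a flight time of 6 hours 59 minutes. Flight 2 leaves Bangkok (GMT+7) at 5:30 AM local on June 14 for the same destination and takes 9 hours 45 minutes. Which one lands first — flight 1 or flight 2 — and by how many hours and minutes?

Flight 1 in UTC: 1:18 PM − 8:00 = 5:18 AM on Jun 14.
+6 hours and 59 minutes → arrive 12:17 PM UTC on Jun 14.
Flight 2 in UTC: 5:30 AM − 7:00 = 10:30 PM on Jun 13.
+9 hours 45 minutes → arrive 8:15 AM UTC on Jun 14.
Flight 2 lands earlier by 4 hours 2 minutes.

the second, by 4 hours 2 minutes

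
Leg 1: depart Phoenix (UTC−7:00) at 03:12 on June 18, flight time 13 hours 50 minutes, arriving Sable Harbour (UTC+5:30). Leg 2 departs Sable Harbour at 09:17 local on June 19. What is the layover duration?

3 hours 45 minutes

Convert departure to UTC: 03:12 + 7:00 = 10:12 UTC on Jun 18.
Add 13 hours 50 minutes flight time → 00:02 UTC (Jun 19).
Sable Harbour is UTC+5:30, so local arrival = 00:02 + 5:30 = 05:32 on Jun 19.
Layover = 09:17 − 05:32 = 3 hours 45 minutes.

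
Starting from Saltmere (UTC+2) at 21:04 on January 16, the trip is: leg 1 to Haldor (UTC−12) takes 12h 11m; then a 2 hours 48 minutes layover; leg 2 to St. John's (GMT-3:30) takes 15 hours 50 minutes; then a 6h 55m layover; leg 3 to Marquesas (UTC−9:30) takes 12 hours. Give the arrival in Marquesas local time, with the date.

Convert departure to UTC: 21:04 − 2:00 = 19:04 UTC on Jan 16.
Add 12 hours 11 minutes leg 1 → 07:15 UTC (Jan 17).
Add 2 hours 48 minutes layover in Haldor → 10:03 UTC.
Add 15 hours and 50 minutes leg 2 → 01:53 UTC (Jan 18).
Add 6 hours 55 minutes layover in St. John's → 08:48 UTC.
Add 12 hours leg 3 → 20:48 UTC.
Marquesas is UTC−9:30, so local arrival = 20:48 − 9:30 = 11:18 on Jan 18.

11:18 on January 18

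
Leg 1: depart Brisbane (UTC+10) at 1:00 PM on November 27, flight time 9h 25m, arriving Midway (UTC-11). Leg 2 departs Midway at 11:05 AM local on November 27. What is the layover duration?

9 hours 40 minutes

Convert departure to UTC: 1:00 PM − 10:00 = 3:00 AM UTC on Nov 27.
Add 9 hours and 25 minutes flight time → 12:25 PM UTC.
Midway is UTC−11:00, so local arrival = 12:25 PM − 11:00 = 1:25 AM on Nov 27.
Layover = 11:05 AM − 1:25 AM = 9 hours 40 minutes.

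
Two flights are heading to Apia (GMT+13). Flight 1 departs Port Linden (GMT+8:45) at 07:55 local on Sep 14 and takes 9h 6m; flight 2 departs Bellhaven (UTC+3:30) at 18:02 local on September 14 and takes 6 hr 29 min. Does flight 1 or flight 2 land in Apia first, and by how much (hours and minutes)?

the first, by 12 hours 45 minutes

Flight 1 in UTC: 07:55 − 8:45 = 23:10 on Sep 13.
+9 hours and 6 minutes → arrive 08:16 UTC on Sep 14.
Flight 2 in UTC: 18:02 − 3:30 = 14:32 on Sep 14.
+6 hours 29 minutes → arrive 21:01 UTC on Sep 14.
Flight 1 lands earlier by 12 hours 45 minutes.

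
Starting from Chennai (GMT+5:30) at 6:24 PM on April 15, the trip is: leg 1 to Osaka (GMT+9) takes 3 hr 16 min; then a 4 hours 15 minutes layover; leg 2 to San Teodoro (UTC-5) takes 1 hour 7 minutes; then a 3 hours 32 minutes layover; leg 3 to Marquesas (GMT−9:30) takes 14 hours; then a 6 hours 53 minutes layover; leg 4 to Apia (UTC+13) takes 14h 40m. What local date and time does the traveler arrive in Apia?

1:37 AM on April 18

Convert departure to UTC: 6:24 PM − 5:30 = 12:54 PM UTC on Apr 15.
Add 3 hours and 16 minutes leg 1 → 4:10 PM UTC.
Add 4 hours and 15 minutes layover in Osaka → 8:25 PM UTC.
Add 1 hour 7 minutes leg 2 → 9:32 PM UTC.
Add 3 hours 32 minutes layover in San Teodoro → 1:04 AM UTC (Apr 16).
Add 14 hours leg 3 → 3:04 PM UTC.
Add 6 hours 53 minutes layover in Marquesas → 9:57 PM UTC.
Add 14 hours and 40 minutes leg 4 → 12:37 PM UTC (Apr 17).
Apia is UTC+13:00, so local arrival = 12:37 PM + 13:00 = 1:37 AM on Apr 18.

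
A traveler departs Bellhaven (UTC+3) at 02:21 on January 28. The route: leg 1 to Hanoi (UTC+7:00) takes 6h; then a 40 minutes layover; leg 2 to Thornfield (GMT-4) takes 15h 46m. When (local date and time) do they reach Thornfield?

17:47 on Jan 28

Convert departure to UTC: 02:21 − 3:00 = 23:21 UTC on Jan 27.
Add 6 hours leg 1 → 05:21 UTC (Jan 28).
Add 40 minutes layover in Hanoi → 06:01 UTC.
Add 15 hours 46 minutes leg 2 → 21:47 UTC.
Thornfield is UTC−4:00, so local arrival = 21:47 − 4:00 = 17:47 on Jan 28.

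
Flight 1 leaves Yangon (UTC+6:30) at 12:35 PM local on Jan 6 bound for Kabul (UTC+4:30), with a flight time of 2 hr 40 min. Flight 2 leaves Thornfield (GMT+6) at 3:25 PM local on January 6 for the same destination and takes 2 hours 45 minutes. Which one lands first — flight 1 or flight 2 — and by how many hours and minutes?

the first, by 3 hours 25 minutes

Flight 1 in UTC: 12:35 PM − 6:30 = 6:05 AM on Jan 6.
+2 hours 40 minutes → arrive 8:45 AM UTC on Jan 6.
Flight 2 in UTC: 3:25 PM − 6:00 = 9:25 AM on Jan 6.
+2 hours and 45 minutes → arrive 12:10 PM UTC on Jan 6.
Flight 1 lands earlier by 3 hours 25 minutes.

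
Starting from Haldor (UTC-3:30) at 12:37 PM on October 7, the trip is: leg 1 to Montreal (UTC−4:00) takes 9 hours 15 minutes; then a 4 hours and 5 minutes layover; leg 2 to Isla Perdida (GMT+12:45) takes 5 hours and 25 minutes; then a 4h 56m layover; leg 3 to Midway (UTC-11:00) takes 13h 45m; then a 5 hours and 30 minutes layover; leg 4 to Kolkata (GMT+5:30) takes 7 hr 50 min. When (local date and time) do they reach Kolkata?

12:23 AM on October 10

Convert departure to UTC: 12:37 PM + 3:30 = 4:07 PM UTC on Oct 7.
Add 9 hours and 15 minutes leg 1 → 1:22 AM UTC (Oct 8).
Add 4 hours and 5 minutes layover in Montreal → 5:27 AM UTC.
Add 5 hours and 25 minutes leg 2 → 10:52 AM UTC.
Add 4 hours and 56 minutes layover in Isla Perdida → 3:48 PM UTC.
Add 13 hours and 45 minutes leg 3 → 5:33 AM UTC (Oct 9).
Add 5 hours 30 minutes layover in Midway → 11:03 AM UTC.
Add 7 hours and 50 minutes leg 4 → 6:53 PM UTC.
Kolkata is UTC+5:30, so local arrival = 6:53 PM + 5:30 = 12:23 AM on Oct 10.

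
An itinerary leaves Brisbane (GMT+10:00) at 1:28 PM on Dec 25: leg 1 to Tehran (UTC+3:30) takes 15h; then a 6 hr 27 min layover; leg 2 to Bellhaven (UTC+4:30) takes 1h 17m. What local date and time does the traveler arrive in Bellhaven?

6:42 AM on December 26

Convert departure to UTC: 1:28 PM − 10:00 = 3:28 AM UTC on Dec 25.
Add 15 hours leg 1 → 6:28 PM UTC.
Add 6 hours 27 minutes layover in Tehran → 12:55 AM UTC (Dec 26).
Add 1 hour 17 minutes leg 2 → 2:12 AM UTC.
Bellhaven is UTC+4:30, so local arrival = 2:12 AM + 4:30 = 6:42 AM on Dec 26.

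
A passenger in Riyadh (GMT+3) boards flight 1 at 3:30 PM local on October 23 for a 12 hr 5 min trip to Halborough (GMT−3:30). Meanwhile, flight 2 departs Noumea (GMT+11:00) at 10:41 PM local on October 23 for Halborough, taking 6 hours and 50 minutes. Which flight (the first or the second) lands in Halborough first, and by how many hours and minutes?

the second, by 6 hours 4 minutes

Flight 1 in UTC: 3:30 PM − 3:00 = 12:30 PM on Oct 23.
+12 hours and 5 minutes → arrive 12:35 AM UTC on Oct 24.
Flight 2 in UTC: 10:41 PM − 11:00 = 11:41 AM on Oct 23.
+6 hours and 50 minutes → arrive 6:31 PM UTC on Oct 23.
Flight 2 lands earlier by 6 hours 4 minutes.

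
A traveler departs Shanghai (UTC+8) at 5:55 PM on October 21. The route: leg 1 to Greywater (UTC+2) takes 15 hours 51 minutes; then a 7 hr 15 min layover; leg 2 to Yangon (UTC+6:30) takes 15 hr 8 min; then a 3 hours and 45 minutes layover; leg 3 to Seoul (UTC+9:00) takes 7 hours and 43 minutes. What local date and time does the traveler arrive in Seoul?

Convert departure to UTC: 5:55 PM − 8:00 = 9:55 AM UTC on Oct 21.
Add 15 hours and 51 minutes leg 1 → 1:46 AM UTC (Oct 22).
Add 7 hours 15 minutes layover in Greywater → 9:01 AM UTC.
Add 15 hours 8 minutes leg 2 → 12:09 AM UTC (Oct 23).
Add 3 hours 45 minutes layover in Yangon → 3:54 AM UTC.
Add 7 hours 43 minutes leg 3 → 11:37 AM UTC.
Seoul is UTC+9:00, so local arrival = 11:37 AM + 9:00 = 8:37 PM on Oct 23.

8:37 PM on October 23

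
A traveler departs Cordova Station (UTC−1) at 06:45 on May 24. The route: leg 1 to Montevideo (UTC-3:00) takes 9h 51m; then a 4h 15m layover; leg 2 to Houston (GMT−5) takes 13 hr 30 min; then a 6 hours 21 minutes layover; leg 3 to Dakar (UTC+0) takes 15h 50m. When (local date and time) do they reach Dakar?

09:32 on May 26

Convert departure to UTC: 06:45 + 1:00 = 07:45 UTC on May 24.
Add 9 hours 51 minutes leg 1 → 17:36 UTC.
Add 4 hours 15 minutes layover in Montevideo → 21:51 UTC.
Add 13 hours 30 minutes leg 2 → 11:21 UTC (May 25).
Add 6 hours 21 minutes layover in Houston → 17:42 UTC.
Add 15 hours 50 minutes leg 3 → 09:32 UTC (May 26).
Dakar is UTC+0, so local arrival is the same: 09:32 on May 26.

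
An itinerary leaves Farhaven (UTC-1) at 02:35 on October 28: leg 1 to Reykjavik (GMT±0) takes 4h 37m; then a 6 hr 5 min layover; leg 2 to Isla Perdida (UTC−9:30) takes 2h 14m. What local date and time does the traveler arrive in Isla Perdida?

Convert departure to UTC: 02:35 + 1:00 = 03:35 UTC on Oct 28.
Add 4 hours and 37 minutes leg 1 → 08:12 UTC.
Add 6 hours and 5 minutes layover in Reykjavik → 14:17 UTC.
Add 2 hours and 14 minutes leg 2 → 16:31 UTC.
Isla Perdida is UTC−9:30, so local arrival = 16:31 − 9:30 = 07:01 on Oct 28.

07:01 on Oct 28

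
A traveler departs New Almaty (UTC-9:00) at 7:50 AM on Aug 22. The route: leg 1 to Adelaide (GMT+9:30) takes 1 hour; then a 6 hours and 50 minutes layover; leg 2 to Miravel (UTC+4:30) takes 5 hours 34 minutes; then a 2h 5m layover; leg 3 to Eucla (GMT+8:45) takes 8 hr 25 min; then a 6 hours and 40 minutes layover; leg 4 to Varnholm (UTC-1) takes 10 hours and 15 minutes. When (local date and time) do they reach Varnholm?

8:39 AM on August 24

Convert departure to UTC: 7:50 AM + 9:00 = 4:50 PM UTC on Aug 22.
Add 1 hour leg 1 → 5:50 PM UTC.
Add 6 hours 50 minutes layover in Adelaide → 12:40 AM UTC (Aug 23).
Add 5 hours 34 minutes leg 2 → 6:14 AM UTC.
Add 2 hours 5 minutes layover in Miravel → 8:19 AM UTC.
Add 8 hours and 25 minutes leg 3 → 4:44 PM UTC.
Add 6 hours and 40 minutes layover in Eucla → 11:24 PM UTC.
Add 10 hours 15 minutes leg 4 → 9:39 AM UTC (Aug 24).
Varnholm is UTC−1:00, so local arrival = 9:39 AM − 1:00 = 8:39 AM on Aug 24.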